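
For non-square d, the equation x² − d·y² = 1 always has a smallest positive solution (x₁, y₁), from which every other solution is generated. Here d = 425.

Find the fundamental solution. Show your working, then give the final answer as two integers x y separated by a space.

√425 = [20; 1,1,1,1,1,1,40, …], period ℓ=7 (odd) → k=13
step 0: (20, 1)  from 20·(1,0) + (0,1)
…
step 6: (268, 13)  from 1·(165,8) + (103,5)
…
step 11: (55229, 2679)  from 1·(33191,1610) + (22038,1069)
step 12: (88420, 4289)  from 1·(55229,2679) + (33191,1610)
step 13: (143649, 6968)  from 1·(88420,4289) + (55229,2679)
(x₁, y₁) = (143649, 6968);  143649² − 425·6968² = 1 ✓

143649 6968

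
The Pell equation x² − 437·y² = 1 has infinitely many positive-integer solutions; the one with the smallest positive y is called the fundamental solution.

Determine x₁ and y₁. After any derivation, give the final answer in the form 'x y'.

4599 220

d=437: √d = [20; 1,9,2,9,1,40] (ℓ=6, even), read p_5/q_5
i=0: a=20 ⇒ p=20, q=1
i=1: a=1 ⇒ p=21, q=1
i=2: a=9 ⇒ p=209, q=10
i=3: a=2 ⇒ p=439, q=21
i=4: a=9 ⇒ p=4160, q=199
i=5: a=1 ⇒ p=4599, q=220
fundamental: x₁=4599, y₁=220  (since 21150801 − 437·48400 = 1)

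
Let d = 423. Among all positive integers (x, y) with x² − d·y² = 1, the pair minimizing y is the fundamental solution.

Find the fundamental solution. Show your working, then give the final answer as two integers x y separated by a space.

4607 224

√423 → a₀=20, period (1,1,3,4,3,1,1,40); ℓ=8 even so k=7
a_0=20:  p_0=20·1+0=20,  q_0=20·0+1=1
…
a_5=3:  p_5=3·617+144=1995,  q_5=3·30+7=97
a_6=1:  p_6=1·1995+617=2612,  q_6=1·97+30=127
a_7=1:  p_7=1·2612+1995=4607,  q_7=1·127+97=224
fundamental: x₁=4607, y₁=224  (since 21224449 − 423·50176 = 1)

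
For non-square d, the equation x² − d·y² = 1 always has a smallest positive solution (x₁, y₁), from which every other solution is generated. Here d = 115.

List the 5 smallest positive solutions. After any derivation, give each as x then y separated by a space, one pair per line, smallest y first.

1126 105
2535751 236460
5710510126 532507815
12860066268001 1199207362920
28960863525028126 2700614448788025

√115 → a₀=10, period (1,2,1,1,1,1,1,2,1,20); ℓ=10 even so k=9
k=0  a_k=10  p_k/q_k = 10/1
k=1  a_k=1  p_k/q_k = 11/1
k=2  a_k=2  p_k/q_k = 32/3
…
k=4  a_k=1  p_k/q_k = 75/7
k=5  a_k=1  p_k/q_k = 118/11
…
k=7  a_k=1  p_k/q_k = 311/29
k=8  a_k=2  p_k/q_k = 815/76
k=9  a_k=1  p_k/q_k = 1126/105
(x₁, y₁) = (1126, 105);  1126² − 115·105² = 1 ✓
n=2: (1126,105)∘(1126,105) = (1126·1126+115·105·105, 1126·105+105·1126) = (2535751,236460)
n=3: (2535751,236460)∘(1126,105) = (1126·2535751+115·105·236460, 1126·236460+105·2535751) = (5710510126,532507815)
n=4: (5710510126,532507815)∘(1126,105) = (1126·5710510126+115·105·532507815, 1126·532507815+105·5710510126) = (12860066268001,1199207362920)
n=5: (12860066268001,1199207362920)∘(1126,105) = (1126·12860066268001+115·105·1199207362920, 1126·1199207362920+105·12860066268001) = (28960863525028126,2700614448788025)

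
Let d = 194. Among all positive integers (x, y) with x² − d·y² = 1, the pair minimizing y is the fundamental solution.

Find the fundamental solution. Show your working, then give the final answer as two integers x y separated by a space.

195 14

√194 = [13; 1,12,1,26, …], period ℓ=4 (even) → k=3
i=0: a=13 ⇒ p=13, q=1
i=1: a=1 ⇒ p=14, q=1
i=2: a=12 ⇒ p=181, q=13
i=3: a=1 ⇒ p=195, q=14
fundamental: x₁=195, y₁=14  (since 38025 − 194·196 = 1)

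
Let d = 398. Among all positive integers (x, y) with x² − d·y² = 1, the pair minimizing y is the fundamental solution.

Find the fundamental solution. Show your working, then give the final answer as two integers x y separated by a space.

√398 → a₀=19, period (1,18,1,38); ℓ=4 even so k=3
a_0=19:  p_0=19·1+0=19,  q_0=19·0+1=1
a_1=1:  p_1=1·19+1=20,  q_1=1·1+0=1
a_2=18:  p_2=18·20+19=379,  q_2=18·1+1=19
a_3=1:  p_3=1·379+20=399,  q_3=1·19+1=20
(x₁, y₁) = (399, 20);  399² − 398·20² = 1 ✓

399 20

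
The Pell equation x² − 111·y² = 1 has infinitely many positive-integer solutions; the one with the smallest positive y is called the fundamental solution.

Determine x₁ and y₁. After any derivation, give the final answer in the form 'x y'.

[10; 1,1,6,1,1,20] for √111; ℓ=6 ⇒ convergent index 5
k=0  a_k=10  p_k/q_k = 10/1
k=1  a_k=1  p_k/q_k = 11/1
…
k=4  a_k=1  p_k/q_k = 158/15
k=5  a_k=1  p_k/q_k = 295/28
fundamental: x₁=295, y₁=28  (since 87025 − 111·784 = 1)

295 28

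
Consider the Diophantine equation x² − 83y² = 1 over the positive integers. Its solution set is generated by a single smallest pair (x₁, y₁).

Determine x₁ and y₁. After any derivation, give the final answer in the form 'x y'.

82 9

√83 = [9; 9,18, …], period ℓ=2 (even) → k=1
k=0  a_k=9  p_k/q_k = 9/1
k=1  a_k=9  p_k/q_k = 82/9
(x₁, y₁) = (82, 9);  82² − 83·9² = 1 ✓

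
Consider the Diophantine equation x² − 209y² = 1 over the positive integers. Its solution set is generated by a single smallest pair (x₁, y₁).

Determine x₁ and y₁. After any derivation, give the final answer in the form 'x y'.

46551 3220

[14; 2,5,3,2,3,5,2,28] for √209; ℓ=8 ⇒ convergent index 7
step 0: (14, 1)  from 14·(1,0) + (0,1)
step 1: (29, 2)  from 2·(14,1) + (1,0)
step 2: (159, 11)  from 5·(29,2) + (14,1)
step 3: (506, 35)  from 3·(159,11) + (29,2)
step 4: (1171, 81)  from 2·(506,35) + (159,11)
step 5: (4019, 278)  from 3·(1171,81) + (506,35)
step 6: (21266, 1471)  from 5·(4019,278) + (1171,81)
step 7: (46551, 3220)  from 2·(21266,1471) + (4019,278)
fundamental: x₁=46551, y₁=3220  (since 2166995601 − 209·10368400 = 1)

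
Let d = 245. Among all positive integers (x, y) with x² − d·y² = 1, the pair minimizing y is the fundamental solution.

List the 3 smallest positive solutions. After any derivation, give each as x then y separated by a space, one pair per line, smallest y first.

√245 = [15; 1,1,1,7,6,7,1,1,1,30, …], period ℓ=10 (even) → k=9
step 0: (15, 1)  from 15·(1,0) + (0,1)
step 1: (16, 1)  from 1·(15,1) + (1,0)
step 2: (31, 2)  from 1·(16,1) + (15,1)
step 3: (47, 3)  from 1·(31,2) + (16,1)
step 4: (360, 23)  from 7·(47,3) + (31,2)
…
step 6: (15809, 1010)  from 7·(2207,141) + (360,23)
step 7: (18016, 1151)  from 1·(15809,1010) + (2207,141)
step 8: (33825, 2161)  from 1·(18016,1151) + (15809,1010)
step 9: (51841, 3312)  from 1·(33825,2161) + (18016,1151)
fundamental: x₁=51841, y₁=3312  (since 2687489281 − 245·10969344 = 1)
(x_2, y_2) = (51841·51841 + 245·3312·3312, 51841·3312 + 3312·51841) = (5374978561, 343394784)
(x_3, y_3) = (51841·5374978561 + 245·3312·343394784, 51841·343394784 + 3312·5374978561) = (557288527109761, 35603857991376)

51841 3312
5374978561 343394784
557288527109761 35603857991376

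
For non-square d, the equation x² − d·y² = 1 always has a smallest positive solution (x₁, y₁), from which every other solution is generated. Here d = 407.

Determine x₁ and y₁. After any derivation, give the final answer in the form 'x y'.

2663 132

[20; 5,1,2,1,5,40] for √407; ℓ=6 ⇒ convergent index 5
k=0  a_k=20  p_k/q_k = 20/1
…
k=4  a_k=1  p_k/q_k = 464/23
k=5  a_k=5  p_k/q_k = 2663/132
(x₁, y₁) = (2663, 132);  2663² − 407·132² = 1 ✓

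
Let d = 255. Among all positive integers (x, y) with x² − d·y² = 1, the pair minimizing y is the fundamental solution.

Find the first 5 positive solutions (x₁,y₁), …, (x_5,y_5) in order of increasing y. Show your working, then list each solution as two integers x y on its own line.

16 1
511 32
16336 1023
522241 32704
16695376 1045505

√255 = [15; 1,30, …], period ℓ=2 (even) → k=1
i=0: a=15 ⇒ p=15, q=1
i=1: a=1 ⇒ p=16, q=1
(x₁, y₁) = (16, 1);  16² − 255·1² = 1 ✓
k=2:  x_2 = 16·16+255·1·1 = 511,  y_2 = 16·1+1·16 = 32
k=3:  x_3 = 16·511+255·1·32 = 16336,  y_3 = 16·32+1·511 = 1023
k=4:  x_4 = 16·16336+255·1·1023 = 522241,  y_4 = 16·1023+1·16336 = 32704
k=5:  x_5 = 16·522241+255·1·32704 = 16695376,  y_5 = 16·32704+1·522241 = 1045505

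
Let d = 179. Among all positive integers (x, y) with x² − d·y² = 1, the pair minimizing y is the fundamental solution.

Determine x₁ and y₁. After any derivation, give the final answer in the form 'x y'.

d=179: √d = [13; 2,1,1,1,3,…,1,2,26] (ℓ=14, even), read p_13/q_13
step 0: (13, 1)  from 13·(1,0) + (0,1)
step 1: (27, 2)  from 2·(13,1) + (1,0)
…
step 4: (107, 8)  from 1·(67,5) + (40,3)
…
step 6: (2047, 153)  from 5·(388,29) + (107,8)
…
step 8: (137042, 10243)  from 5·(26999,2018) + (2047,153)
…
step 12: (1588459, 118727)  from 1·(1013292,75737) + (575167,42990)
step 13: (4190210, 313191)  from 2·(1588459,118727) + (1013292,75737)
(x₁, y₁) = (4190210, 313191);  4190210² − 179·313191² = 1 ✓

4190210 313191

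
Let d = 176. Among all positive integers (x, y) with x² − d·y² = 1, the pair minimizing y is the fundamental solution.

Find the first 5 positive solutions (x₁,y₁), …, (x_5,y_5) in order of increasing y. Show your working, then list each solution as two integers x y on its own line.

[13; 3,1,3,26] for √176; ℓ=4 ⇒ convergent index 3
a_0=13:  p_0=13·1+0=13,  q_0=13·0+1=1
…
a_2=1:  p_2=1·40+13=53,  q_2=1·3+1=4
a_3=3:  p_3=3·53+40=199,  q_3=3·4+3=15
→ (199, 15).  Check: 199²=39601, 176·15²=39600, difference 1.
(x_2, y_2) = (199·199 + 176·15·15, 199·15 + 15·199) = (79201, 5970)
(x_3, y_3) = (199·79201 + 176·15·5970, 199·5970 + 15·79201) = (31521799, 2376045)
(x_4, y_4) = (199·31521799 + 176·15·2376045, 199·2376045 + 15·31521799) = (12545596801, 945659940)
(x_5, y_5) = (199·12545596801 + 176·15·945659940, 199·945659940 + 15·12545596801) = (4993116004999, 376370280075)

199 15
79201 5970
31521799 2376045
12545596801 945659940
4993116004999 376370280075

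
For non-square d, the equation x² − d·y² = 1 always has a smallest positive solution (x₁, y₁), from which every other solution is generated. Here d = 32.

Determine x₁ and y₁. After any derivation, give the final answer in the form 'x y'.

[5; 1,1,1,10] for √32; ℓ=4 ⇒ convergent index 3
a_0=5:  p_0=5·1+0=5,  q_0=5·0+1=1
a_1=1:  p_1=1·5+1=6,  q_1=1·1+0=1
a_2=1:  p_2=1·6+5=11,  q_2=1·1+1=2
a_3=1:  p_3=1·11+6=17,  q_3=1·2+1=3
fundamental: x₁=17, y₁=3  (since 289 − 32·9 = 1)

17 3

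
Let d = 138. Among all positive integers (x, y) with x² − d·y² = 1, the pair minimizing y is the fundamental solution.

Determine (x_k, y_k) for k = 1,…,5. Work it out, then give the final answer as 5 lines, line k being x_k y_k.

47 4
4417 376
415151 35340
39019777 3321584
3667443887 312193556

[11; 1,2,1,22] for √138; ℓ=4 ⇒ convergent index 3
a_0=11:  p_0=11·1+0=11,  q_0=11·0+1=1
…
a_2=2:  p_2=2·12+11=35,  q_2=2·1+1=3
a_3=1:  p_3=1·35+12=47,  q_3=1·3+1=4
→ (47, 4).  Check: 47²=2209, 138·4²=2208, difference 1.
(47+4√138)^2 = 4417 + 376√138
(47+4√138)^3 = 415151 + 35340√138
(47+4√138)^4 = 39019777 + 3321584√138
(47+4√138)^5 = 3667443887 + 312193556√138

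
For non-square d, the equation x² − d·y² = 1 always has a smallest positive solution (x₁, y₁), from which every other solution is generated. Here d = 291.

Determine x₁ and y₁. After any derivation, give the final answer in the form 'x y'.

[17; 17,34] for √291; ℓ=2 ⇒ convergent index 1
i=0: a=17 ⇒ p=17, q=1
i=1: a=17 ⇒ p=290, q=17
fundamental: x₁=290, y₁=17  (since 84100 − 291·289 = 1)

290 17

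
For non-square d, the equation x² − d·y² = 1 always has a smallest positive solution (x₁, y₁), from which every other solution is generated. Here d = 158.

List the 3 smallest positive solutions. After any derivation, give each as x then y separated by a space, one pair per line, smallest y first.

d=158: √d = [12; 1,1,3,12,3,1,1,24] (ℓ=8, even), read p_7/q_7
k=0  a_k=12  p_k/q_k = 12/1
…
k=2  a_k=1  p_k/q_k = 25/2
…
k=5  a_k=3  p_k/q_k = 3331/265
k=6  a_k=1  p_k/q_k = 4412/351
k=7  a_k=1  p_k/q_k = 7743/616
(x₁, y₁) = (7743, 616);  7743² − 158·616² = 1 ✓
k=2:  x_2 = 7743·7743+158·616·616 = 119908097,  y_2 = 7743·616+616·7743 = 9539376
k=3:  x_3 = 7743·119908097+158·616·9539376 = 1856896782399,  y_3 = 7743·9539376+616·119908097 = 147726776120

7743 616
119908097 9539376
1856896782399 147726776120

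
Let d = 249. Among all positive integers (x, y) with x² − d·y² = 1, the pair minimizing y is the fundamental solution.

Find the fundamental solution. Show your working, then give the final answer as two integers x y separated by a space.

d=249: √d = [15; 1,3,1,1,5,…,3,1,30] (ℓ=16, even), read p_15/q_15
step 0: (15, 1)  from 15·(1,0) + (0,1)
step 1: (16, 1)  from 1·(15,1) + (1,0)
…
step 3: (79, 5)  from 1·(63,4) + (16,1)
…
step 5: (789, 50)  from 5·(142,9) + (79,5)
step 6: (931, 59)  from 1·(789,50) + (142,9)
step 7: (3582, 227)  from 3·(931,59) + (789,50)
step 8: (36751, 2329)  from 10·(3582,227) + (931,59)
…
step 11: (866765, 54929)  from 5·(150586,9543) + (113835,7214)
step 12: (1017351, 64472)  from 1·(866765,54929) + (150586,9543)
step 13: (1884116, 119401)  from 1·(1017351,64472) + (866765,54929)
step 14: (6669699, 422675)  from 3·(1884116,119401) + (1017351,64472)
step 15: (8553815, 542076)  from 1·(6669699,422675) + (1884116,119401)
(x₁, y₁) = (8553815, 542076);  8553815² − 249·542076² = 1 ✓

8553815 542076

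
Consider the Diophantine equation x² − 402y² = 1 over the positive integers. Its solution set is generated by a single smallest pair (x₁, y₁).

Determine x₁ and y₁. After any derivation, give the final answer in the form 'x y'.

401 20

√402 → a₀=20, period (20,40); ℓ=2 even so k=1
k=0  a_k=20  p_k/q_k = 20/1
k=1  a_k=20  p_k/q_k = 401/20
→ (401, 20).  Check: 401²=160801, 402·20²=160800, difference 1.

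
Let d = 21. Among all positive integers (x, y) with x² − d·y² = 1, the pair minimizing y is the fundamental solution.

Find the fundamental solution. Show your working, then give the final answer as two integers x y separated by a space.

√21 → a₀=4, period (1,1,2,1,1,8); ℓ=6 even so k=5
k=0  a_k=4  p_k/q_k = 4/1
k=1  a_k=1  p_k/q_k = 5/1
…
k=4  a_k=1  p_k/q_k = 32/7
k=5  a_k=1  p_k/q_k = 55/12
→ (55, 12).  Check: 55²=3025, 21·12²=3024, difference 1.

55 12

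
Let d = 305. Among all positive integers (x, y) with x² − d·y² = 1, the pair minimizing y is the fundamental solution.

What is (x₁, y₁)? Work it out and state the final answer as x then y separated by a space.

[17; 2,6,2,34] for √305; ℓ=4 ⇒ convergent index 3
k=0  a_k=17  p_k/q_k = 17/1
…
k=2  a_k=6  p_k/q_k = 227/13
k=3  a_k=2  p_k/q_k = 489/28
→ (489, 28).  Check: 489²=239121, 305·28²=239120, difference 1.

489 28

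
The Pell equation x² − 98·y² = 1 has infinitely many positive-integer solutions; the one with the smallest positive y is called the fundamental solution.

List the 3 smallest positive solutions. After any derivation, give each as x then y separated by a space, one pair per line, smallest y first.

99 10
19601 1980
3880899 392030

[9; 1,8,1,18] for √98; ℓ=4 ⇒ convergent index 3
k=0  a_k=9  p_k/q_k = 9/1
k=1  a_k=1  p_k/q_k = 10/1
k=2  a_k=8  p_k/q_k = 89/9
k=3  a_k=1  p_k/q_k = 99/10
fundamental: x₁=99, y₁=10  (since 9801 − 98·100 = 1)
k=2:  x_2 = 99·99+98·10·10 = 19601,  y_2 = 99·10+10·99 = 1980
k=3:  x_3 = 99·19601+98·10·1980 = 3880899,  y_3 = 99·1980+10·19601 = 392030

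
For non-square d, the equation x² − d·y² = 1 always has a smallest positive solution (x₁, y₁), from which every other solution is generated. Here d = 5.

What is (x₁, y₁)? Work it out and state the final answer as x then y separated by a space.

9 4

[2; 4] for √5; ℓ=1 ⇒ convergent index 1
i=0: a=2 ⇒ p=2, q=1
i=1: a=4 ⇒ p=9, q=4
fundamental: x₁=9, y₁=4  (since 81 − 5·16 = 1)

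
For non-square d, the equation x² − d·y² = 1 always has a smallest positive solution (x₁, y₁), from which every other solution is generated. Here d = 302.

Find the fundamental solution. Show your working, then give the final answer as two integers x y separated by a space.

4276623 246092

d=302: √d = [17; 2,1,1,1,4,…,1,2,34] (ℓ=16, even), read p_15/q_15
step 0: (17, 1)  from 17·(1,0) + (0,1)
…
step 2: (52, 3)  from 1·(35,2) + (17,1)
…
step 5: (643, 37)  from 4·(139,8) + (87,5)
step 6: (1425, 82)  from 2·(643,37) + (139,8)
…
step 9: (36581, 2105)  from 1·(34513,1986) + (2068,119)
…
step 11: (467281, 26889)  from 4·(107675,6196) + (36581,2105)
step 12: (574956, 33085)  from 1·(467281,26889) + (107675,6196)
…
step 14: (1617193, 93059)  from 1·(1042237,59974) + (574956,33085)
step 15: (4276623, 246092)  from 2·(1617193,93059) + (1042237,59974)
→ (4276623, 246092).  Check: 4276623²=18289504284129, 302·246092²=18289504284128, difference 1.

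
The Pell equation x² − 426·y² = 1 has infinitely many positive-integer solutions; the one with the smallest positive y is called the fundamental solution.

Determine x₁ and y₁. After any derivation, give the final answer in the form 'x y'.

√426 → a₀=20, period (1,1,1,3,2,6,2,3,1,1,1,40); ℓ=12 even so k=11
a_0=20:  p_0=20·1+0=20,  q_0=20·0+1=1
…
a_2=1:  p_2=1·21+20=41,  q_2=1·1+1=2
…
a_5=2:  p_5=2·227+62=516,  q_5=2·11+3=25
…
a_7=2:  p_7=2·3323+516=7162,  q_7=2·161+25=347
…
a_10=1:  p_10=1·31971+24809=56780,  q_10=1·1549+1202=2751
a_11=1:  p_11=1·56780+31971=88751,  q_11=1·2751+1549=4300
→ (88751, 4300).  Check: 88751²=7876740001, 426·4300²=7876740000, difference 1.

88751 4300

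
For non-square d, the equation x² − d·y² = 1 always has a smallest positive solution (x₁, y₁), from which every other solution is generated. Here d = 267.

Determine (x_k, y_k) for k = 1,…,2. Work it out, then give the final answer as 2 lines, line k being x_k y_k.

√267 = [16; 2,1,15,1,2,32, …], period ℓ=6 (even) → k=5
step 0: (16, 1)  from 16·(1,0) + (0,1)
step 1: (33, 2)  from 2·(16,1) + (1,0)
step 2: (49, 3)  from 1·(33,2) + (16,1)
step 3: (768, 47)  from 15·(49,3) + (33,2)
step 4: (817, 50)  from 1·(768,47) + (49,3)
step 5: (2402, 147)  from 2·(817,50) + (768,47)
(x₁, y₁) = (2402, 147);  2402² − 267·147² = 1 ✓
(x_2, y_2) = (2402·2402 + 267·147·147, 2402·147 + 147·2402) = (11539207, 706188)

2402 147
11539207 706188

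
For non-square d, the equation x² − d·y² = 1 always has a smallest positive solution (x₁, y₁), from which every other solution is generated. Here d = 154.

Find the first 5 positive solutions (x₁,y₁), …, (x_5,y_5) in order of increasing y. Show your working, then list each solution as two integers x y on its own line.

21295 1716
906954049 73084440
38627172925615 3112666297884
1645131293994988801 132568457553795120
70066141772619400108975 5646090604103467862916

√154 → a₀=12, period (2,2,3,1,2,1,3,2,2,24); ℓ=10 even so k=9
i=0: a=12 ⇒ p=12, q=1
…
i=2: a=2 ⇒ p=62, q=5
i=3: a=3 ⇒ p=211, q=17
…
i=7: a=3 ⇒ p=3847, q=310
i=8: a=2 ⇒ p=8724, q=703
i=9: a=2 ⇒ p=21295, q=1716
fundamental: x₁=21295, y₁=1716  (since 453477025 − 154·2944656 = 1)
k=2:  x_2 = 21295·21295+154·1716·1716 = 906954049,  y_2 = 21295·1716+1716·21295 = 73084440
k=3:  x_3 = 21295·906954049+154·1716·73084440 = 38627172925615,  y_3 = 21295·73084440+1716·906954049 = 3112666297884
k=4:  x_4 = 21295·38627172925615+154·1716·3112666297884 = 1645131293994988801,  y_4 = 21295·3112666297884+1716·38627172925615 = 132568457553795120
k=5:  x_5 = 21295·1645131293994988801+154·1716·132568457553795120 = 70066141772619400108975,  y_5 = 21295·132568457553795120+1716·1645131293994988801 = 5646090604103467862916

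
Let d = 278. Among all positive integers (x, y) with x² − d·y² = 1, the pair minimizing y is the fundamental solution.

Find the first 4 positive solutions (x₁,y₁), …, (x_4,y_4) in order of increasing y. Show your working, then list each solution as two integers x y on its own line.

√278 = [16; 1,2,16,2,1,32, …], period ℓ=6 (even) → k=5
k=0  a_k=16  p_k/q_k = 16/1
k=1  a_k=1  p_k/q_k = 17/1
…
k=3  a_k=16  p_k/q_k = 817/49
k=4  a_k=2  p_k/q_k = 1684/101
k=5  a_k=1  p_k/q_k = 2501/150
(x₁, y₁) = (2501, 150);  2501² − 278·150² = 1 ✓
(2501+150√278)^2 = 12510001 + 750300√278
(2501+150√278)^3 = 62575022501 + 3753000450√278
(2501+150√278)^4 = 313000250040001 + 18772507500600√278

2501 150
12510001 750300
62575022501 3753000450
313000250040001 18772507500600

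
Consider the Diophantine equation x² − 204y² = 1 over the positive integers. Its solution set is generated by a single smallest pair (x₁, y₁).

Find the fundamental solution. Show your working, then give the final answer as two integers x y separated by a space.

4999 350

√204 → a₀=14, period (3,1,1,6,1,1,3,28); ℓ=8 even so k=7
a_0=14:  p_0=14·1+0=14,  q_0=14·0+1=1
a_1=3:  p_1=3·14+1=43,  q_1=3·1+0=3
a_2=1:  p_2=1·43+14=57,  q_2=1·3+1=4
a_3=1:  p_3=1·57+43=100,  q_3=1·4+3=7
a_4=6:  p_4=6·100+57=657,  q_4=6·7+4=46
…
a_6=1:  p_6=1·757+657=1414,  q_6=1·53+46=99
a_7=3:  p_7=3·1414+757=4999,  q_7=3·99+53=350
fundamental: x₁=4999, y₁=350  (since 24990001 − 204·122500 = 1)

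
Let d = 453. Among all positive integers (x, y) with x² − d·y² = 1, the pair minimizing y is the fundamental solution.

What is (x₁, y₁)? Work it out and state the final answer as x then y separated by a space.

[21; 3,1,1,10,14,10,1,1,3,42] for √453; ℓ=10 ⇒ convergent index 9
i=0: a=21 ⇒ p=21, q=1
i=1: a=3 ⇒ p=64, q=3
i=2: a=1 ⇒ p=85, q=4
i=3: a=1 ⇒ p=149, q=7
…
i=5: a=14 ⇒ p=22199, q=1043
i=6: a=10 ⇒ p=223565, q=10504
i=7: a=1 ⇒ p=245764, q=11547
i=8: a=1 ⇒ p=469329, q=22051
i=9: a=3 ⇒ p=1653751, q=77700
(x₁, y₁) = (1653751, 77700);  1653751² − 453·77700² = 1 ✓

1653751 77700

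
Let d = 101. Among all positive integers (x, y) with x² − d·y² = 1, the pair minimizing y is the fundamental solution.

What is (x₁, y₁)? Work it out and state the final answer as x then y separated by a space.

√101 → a₀=10, period (20); ℓ=1 odd so k=1
step 0: (10, 1)  from 10·(1,0) + (0,1)
step 1: (201, 20)  from 20·(10,1) + (1,0)
(x₁, y₁) = (201, 20);  201² − 101·20² = 1 ✓

201 20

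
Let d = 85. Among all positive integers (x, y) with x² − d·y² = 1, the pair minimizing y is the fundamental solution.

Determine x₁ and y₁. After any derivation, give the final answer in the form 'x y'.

285769 30996

d=85: √d = [9; 4,1,1,4,18] (ℓ=5, odd), read p_9/q_9
a_0=9:  p_0=9·1+0=9,  q_0=9·0+1=1
…
a_4=4:  p_4=4·83+46=378,  q_4=4·9+5=41
…
a_6=4:  p_6=4·6887+378=27926,  q_6=4·747+41=3029
…
a_8=1:  p_8=1·34813+27926=62739,  q_8=1·3776+3029=6805
a_9=4:  p_9=4·62739+34813=285769,  q_9=4·6805+3776=30996
→ (285769, 30996).  Check: 285769²=81663921361, 85·30996²=81663921360, difference 1.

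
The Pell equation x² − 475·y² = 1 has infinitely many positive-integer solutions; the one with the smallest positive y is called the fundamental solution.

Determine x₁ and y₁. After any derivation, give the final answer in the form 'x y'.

57799 2652

√475 = [21; 1,3,1,6,2,6,1,3,1,42, …], period ℓ=10 (even) → k=9
step 0: (21, 1)  from 21·(1,0) + (0,1)
…
step 5: (1591, 73)  from 2·(741,34) + (109,5)
step 6: (10287, 472)  from 6·(1591,73) + (741,34)
…
step 8: (45921, 2107)  from 3·(11878,545) + (10287,472)
step 9: (57799, 2652)  from 1·(45921,2107) + (11878,545)
(x₁, y₁) = (57799, 2652);  57799² − 475·2652² = 1 ✓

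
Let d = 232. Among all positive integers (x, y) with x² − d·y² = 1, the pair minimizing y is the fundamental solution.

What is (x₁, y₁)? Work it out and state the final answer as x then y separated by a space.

19603 1287

√232 = [15; 4,3,7,3,4,30, …], period ℓ=6 (even) → k=5
step 0: (15, 1)  from 15·(1,0) + (0,1)
step 1: (61, 4)  from 4·(15,1) + (1,0)
step 2: (198, 13)  from 3·(61,4) + (15,1)
step 3: (1447, 95)  from 7·(198,13) + (61,4)
step 4: (4539, 298)  from 3·(1447,95) + (198,13)
step 5: (19603, 1287)  from 4·(4539,298) + (1447,95)
→ (19603, 1287).  Check: 19603²=384277609, 232·1287²=384277608, difference 1.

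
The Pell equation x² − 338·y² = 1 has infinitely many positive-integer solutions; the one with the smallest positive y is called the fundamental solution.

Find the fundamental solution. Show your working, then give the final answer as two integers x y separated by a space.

[18; 2,1,1,2,36] for √338; ℓ=5 ⇒ convergent index 9
step 0: (18, 1)  from 18·(1,0) + (0,1)
step 1: (37, 2)  from 2·(18,1) + (1,0)
step 2: (55, 3)  from 1·(37,2) + (18,1)
step 3: (92, 5)  from 1·(55,3) + (37,2)
step 4: (239, 13)  from 2·(92,5) + (55,3)
step 5: (8696, 473)  from 36·(239,13) + (92,5)
step 6: (17631, 959)  from 2·(8696,473) + (239,13)
…
step 8: (43958, 2391)  from 1·(26327,1432) + (17631,959)
step 9: (114243, 6214)  from 2·(43958,2391) + (26327,1432)
fundamental: x₁=114243, y₁=6214  (since 13051463049 − 338·38613796 = 1)

114243 6214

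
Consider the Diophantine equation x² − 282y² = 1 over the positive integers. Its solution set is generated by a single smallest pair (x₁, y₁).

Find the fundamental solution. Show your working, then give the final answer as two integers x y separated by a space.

√282 = [16; 1,3,1,4,1,3,1,32, …], period ℓ=8 (even) → k=7
i=0: a=16 ⇒ p=16, q=1
…
i=2: a=3 ⇒ p=67, q=4
i=3: a=1 ⇒ p=84, q=5
i=4: a=4 ⇒ p=403, q=24
i=5: a=1 ⇒ p=487, q=29
i=6: a=3 ⇒ p=1864, q=111
i=7: a=1 ⇒ p=2351, q=140
fundamental: x₁=2351, y₁=140  (since 5527201 − 282·19600 = 1)

2351 140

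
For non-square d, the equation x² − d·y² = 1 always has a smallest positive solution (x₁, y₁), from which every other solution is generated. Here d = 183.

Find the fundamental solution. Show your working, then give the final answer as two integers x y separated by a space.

487 36

d=183: √d = [13; 1,1,8,1,1,26] (ℓ=6, even), read p_5/q_5
step 0: (13, 1)  from 13·(1,0) + (0,1)
…
step 2: (27, 2)  from 1·(14,1) + (13,1)
step 3: (230, 17)  from 8·(27,2) + (14,1)
step 4: (257, 19)  from 1·(230,17) + (27,2)
step 5: (487, 36)  from 1·(257,19) + (230,17)
fundamental: x₁=487, y₁=36  (since 237169 − 183·1296 = 1)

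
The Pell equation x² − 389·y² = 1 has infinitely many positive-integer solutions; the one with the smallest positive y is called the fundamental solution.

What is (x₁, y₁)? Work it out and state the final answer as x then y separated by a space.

3287049 166660

d=389: √d = [19; 1,2,1,1,1,1,2,1,38] (ℓ=9, odd), read p_17/q_17
a_0=19:  p_0=19·1+0=19,  q_0=19·0+1=1
…
a_2=2:  p_2=2·20+19=59,  q_2=2·1+1=3
a_3=1:  p_3=1·59+20=79,  q_3=1·3+1=4
…
a_6=1:  p_6=1·217+138=355,  q_6=1·11+7=18
a_7=2:  p_7=2·355+217=927,  q_7=2·18+11=47
…
a_9=38:  p_9=38·1282+927=49643,  q_9=38·65+47=2517
a_10=1:  p_10=1·49643+1282=50925,  q_10=1·2517+65=2582
a_11=2:  p_11=2·50925+49643=151493,  q_11=2·2582+2517=7681
a_12=1:  p_12=1·151493+50925=202418,  q_12=1·7681+2582=10263
a_13=1:  p_13=1·202418+151493=353911,  q_13=1·10263+7681=17944
a_14=1:  p_14=1·353911+202418=556329,  q_14=1·17944+10263=28207
a_15=1:  p_15=1·556329+353911=910240,  q_15=1·28207+17944=46151
a_16=2:  p_16=2·910240+556329=2376809,  q_16=2·46151+28207=120509
a_17=1:  p_17=1·2376809+910240=3287049,  q_17=1·120509+46151=166660
(x₁, y₁) = (3287049, 166660);  3287049² − 389·166660² = 1 ✓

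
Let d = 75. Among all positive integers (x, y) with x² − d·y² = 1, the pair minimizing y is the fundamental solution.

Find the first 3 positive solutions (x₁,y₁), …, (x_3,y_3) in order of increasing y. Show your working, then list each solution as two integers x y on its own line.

26 3
1351 156
70226 8109

[8; 1,1,1,16] for √75; ℓ=4 ⇒ convergent index 3
step 0: (8, 1)  from 8·(1,0) + (0,1)
step 1: (9, 1)  from 1·(8,1) + (1,0)
step 2: (17, 2)  from 1·(9,1) + (8,1)
step 3: (26, 3)  from 1·(17,2) + (9,1)
(x₁, y₁) = (26, 3);  26² − 75·3² = 1 ✓
(x_2, y_2) = (26·26 + 75·3·3, 26·3 + 3·26) = (1351, 156)
(x_3, y_3) = (26·1351 + 75·3·156, 26·156 + 3·1351) = (70226, 8109)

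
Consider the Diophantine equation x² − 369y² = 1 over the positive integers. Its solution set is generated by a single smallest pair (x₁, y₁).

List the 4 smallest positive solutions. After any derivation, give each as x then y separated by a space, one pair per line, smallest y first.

8396801 437120
141012534067201 7340819306240
2368108374136006451201 123278797782910239360
39769069528107045198367948801 2070295065004669620717268480

d=369: √d = [19; 4,1,3,2,7,4,7,2,3,1,4,38] (ℓ=12, even), read p_11/q_11
a_0=19:  p_0=19·1+0=19,  q_0=19·0+1=1
…
a_2=1:  p_2=1·77+19=96,  q_2=1·4+1=5
…
a_4=2:  p_4=2·365+96=826,  q_4=2·19+5=43
…
a_6=4:  p_6=4·6147+826=25414,  q_6=4·320+43=1323
…
a_10=1:  p_10=1·1364557+393504=1758061,  q_10=1·71036+20485=91521
a_11=4:  p_11=4·1758061+1364557=8396801,  q_11=4·91521+71036=437120
fundamental: x₁=8396801, y₁=437120  (since 70506267033601 − 369·191073894400 = 1)
n=2: (8396801,437120)∘(8396801,437120) = (8396801·8396801+369·437120·437120, 8396801·437120+437120·8396801) = (141012534067201,7340819306240)
n=3: (141012534067201,7340819306240)∘(8396801,437120) = (8396801·141012534067201+369·437120·7340819306240, 8396801·7340819306240+437120·141012534067201) = (2368108374136006451201,123278797782910239360)
n=4: (2368108374136006451201,123278797782910239360)∘(8396801,437120) = (8396801·2368108374136006451201+369·437120·123278797782910239360, 8396801·123278797782910239360+437120·2368108374136006451201) = (39769069528107045198367948801,2070295065004669620717268480)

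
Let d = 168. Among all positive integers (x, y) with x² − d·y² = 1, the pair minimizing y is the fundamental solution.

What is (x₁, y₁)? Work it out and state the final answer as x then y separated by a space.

[12; 1,24] for √168; ℓ=2 ⇒ convergent index 1
k=0  a_k=12  p_k/q_k = 12/1
k=1  a_k=1  p_k/q_k = 13/1
→ (13, 1).  Check: 13²=169, 168·1²=168, difference 1.

13 1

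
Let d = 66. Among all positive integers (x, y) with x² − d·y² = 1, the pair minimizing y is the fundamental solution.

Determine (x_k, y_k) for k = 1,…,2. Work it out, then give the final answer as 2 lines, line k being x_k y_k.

65 8
8449 1040

√66 → a₀=8, period (8,16); ℓ=2 even so k=1
k=0  a_k=8  p_k/q_k = 8/1
k=1  a_k=8  p_k/q_k = 65/8
→ (65, 8).  Check: 65²=4225, 66·8²=4224, difference 1.
(x_2, y_2) = (65·65 + 66·8·8, 65·8 + 8·65) = (8449, 1040)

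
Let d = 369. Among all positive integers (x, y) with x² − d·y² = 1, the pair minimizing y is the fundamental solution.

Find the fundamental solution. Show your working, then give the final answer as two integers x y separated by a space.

√369 → a₀=19, period (4,1,3,2,7,4,7,2,3,1,4,38); ℓ=12 even so k=11
k=0  a_k=19  p_k/q_k = 19/1
k=1  a_k=4  p_k/q_k = 77/4
…
k=3  a_k=3  p_k/q_k = 365/19
…
k=5  a_k=7  p_k/q_k = 6147/320
k=6  a_k=4  p_k/q_k = 25414/1323
k=7  a_k=7  p_k/q_k = 184045/9581
k=8  a_k=2  p_k/q_k = 393504/20485
…
k=10  a_k=1  p_k/q_k = 1758061/91521
k=11  a_k=4  p_k/q_k = 8396801/437120
fundamental: x₁=8396801, y₁=437120  (since 70506267033601 − 369·191073894400 = 1)

8396801 437120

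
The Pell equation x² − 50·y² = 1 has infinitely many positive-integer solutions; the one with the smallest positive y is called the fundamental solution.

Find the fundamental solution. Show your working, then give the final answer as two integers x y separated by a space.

99 14

√50 = [7; 14, …], period ℓ=1 (odd) → k=1
k=0  a_k=7  p_k/q_k = 7/1
k=1  a_k=14  p_k/q_k = 99/14
(x₁, y₁) = (99, 14);  99² − 50·14² = 1 ✓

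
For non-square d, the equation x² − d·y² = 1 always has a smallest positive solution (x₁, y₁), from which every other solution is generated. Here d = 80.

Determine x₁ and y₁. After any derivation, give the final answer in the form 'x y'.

9 1

d=80: √d = [8; 1,16] (ℓ=2, even), read p_1/q_1
k=0  a_k=8  p_k/q_k = 8/1
k=1  a_k=1  p_k/q_k = 9/1
fundamental: x₁=9, y₁=1  (since 81 − 80·1 = 1)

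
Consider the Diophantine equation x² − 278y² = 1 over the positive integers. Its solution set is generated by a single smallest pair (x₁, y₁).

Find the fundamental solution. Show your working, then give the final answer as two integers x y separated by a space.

2501 150

√278 → a₀=16, period (1,2,16,2,1,32); ℓ=6 even so k=5
step 0: (16, 1)  from 16·(1,0) + (0,1)
…
step 4: (1684, 101)  from 2·(817,49) + (50,3)
step 5: (2501, 150)  from 1·(1684,101) + (817,49)
fundamental: x₁=2501, y₁=150  (since 6255001 − 278·22500 = 1)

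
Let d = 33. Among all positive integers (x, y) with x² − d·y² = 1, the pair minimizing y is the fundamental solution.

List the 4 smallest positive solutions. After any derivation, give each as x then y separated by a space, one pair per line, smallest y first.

23 4
1057 184
48599 8460
2234497 388976

√33 → a₀=5, period (1,2,1,10); ℓ=4 even so k=3
k=0  a_k=5  p_k/q_k = 5/1
…
k=2  a_k=2  p_k/q_k = 17/3
k=3  a_k=1  p_k/q_k = 23/4
fundamental: x₁=23, y₁=4  (since 529 − 33·16 = 1)
(x_2, y_2) = (23·23 + 33·4·4, 23·4 + 4·23) = (1057, 184)
(x_3, y_3) = (23·1057 + 33·4·184, 23·184 + 4·1057) = (48599, 8460)
(x_4, y_4) = (23·48599 + 33·4·8460, 23·8460 + 4·48599) = (2234497, 388976)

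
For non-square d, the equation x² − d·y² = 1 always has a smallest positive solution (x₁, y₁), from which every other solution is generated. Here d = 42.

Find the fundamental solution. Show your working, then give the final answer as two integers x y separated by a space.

√42 → a₀=6, period (2,12); ℓ=2 even so k=1
i=0: a=6 ⇒ p=6, q=1
i=1: a=2 ⇒ p=13, q=2
fundamental: x₁=13, y₁=2  (since 169 − 42·4 = 1)

13 2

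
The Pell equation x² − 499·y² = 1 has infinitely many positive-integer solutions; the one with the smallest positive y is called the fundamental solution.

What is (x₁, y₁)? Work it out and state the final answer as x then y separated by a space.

4490 201

d=499: √d = [22; 2,1,21,1,2,44] (ℓ=6, even), read p_5/q_5
i=0: a=22 ⇒ p=22, q=1
…
i=4: a=1 ⇒ p=1519, q=68
i=5: a=2 ⇒ p=4490, q=201
(x₁, y₁) = (4490, 201);  4490² − 499·201² = 1 ✓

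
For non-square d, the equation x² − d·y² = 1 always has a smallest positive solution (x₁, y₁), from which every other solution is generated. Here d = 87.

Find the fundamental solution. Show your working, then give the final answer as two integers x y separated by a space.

28 3

√87 = [9; 3,18, …], period ℓ=2 (even) → k=1
a_0=9:  p_0=9·1+0=9,  q_0=9·0+1=1
a_1=3:  p_1=3·9+1=28,  q_1=3·1+0=3
→ (28, 3).  Check: 28²=784, 87·3²=783, difference 1.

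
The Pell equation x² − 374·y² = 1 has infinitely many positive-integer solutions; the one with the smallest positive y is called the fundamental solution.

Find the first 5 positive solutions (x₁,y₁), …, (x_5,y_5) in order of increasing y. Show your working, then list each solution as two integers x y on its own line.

3365 174
22646449 1171020
152410598405 7880964426
1025723304619201 53038889415960
6903117687676624325 356951717888446374

√374 = [19; 2,1,18,1,2,38, …], period ℓ=6 (even) → k=5
a_0=19:  p_0=19·1+0=19,  q_0=19·0+1=1
…
a_2=1:  p_2=1·39+19=58,  q_2=1·2+1=3
…
a_4=1:  p_4=1·1083+58=1141,  q_4=1·56+3=59
a_5=2:  p_5=2·1141+1083=3365,  q_5=2·59+56=174
→ (3365, 174).  Check: 3365²=11323225, 374·174²=11323224, difference 1.
(3365+174√374)^2 = 22646449 + 1171020√374
(3365+174√374)^3 = 152410598405 + 7880964426√374
(3365+174√374)^4 = 1025723304619201 + 53038889415960√374
(3365+174√374)^5 = 6903117687676624325 + 356951717888446374√374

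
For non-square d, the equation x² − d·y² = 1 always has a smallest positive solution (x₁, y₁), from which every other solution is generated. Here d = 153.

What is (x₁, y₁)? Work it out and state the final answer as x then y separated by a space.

2177 176

d=153: √d = [12; 2,1,2,2,2,1,2,24] (ℓ=8, even), read p_7/q_7
step 0: (12, 1)  from 12·(1,0) + (0,1)
…
step 2: (37, 3)  from 1·(25,2) + (12,1)
step 3: (99, 8)  from 2·(37,3) + (25,2)
…
step 5: (569, 46)  from 2·(235,19) + (99,8)
step 6: (804, 65)  from 1·(569,46) + (235,19)
step 7: (2177, 176)  from 2·(804,65) + (569,46)
(x₁, y₁) = (2177, 176);  2177² − 153·176² = 1 ✓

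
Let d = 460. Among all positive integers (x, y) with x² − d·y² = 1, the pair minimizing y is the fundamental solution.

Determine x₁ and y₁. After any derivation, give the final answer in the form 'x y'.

√460 → a₀=21, period (2,4,3,1,2,10,2,1,3,4,2,42); ℓ=12 even so k=11
a_0=21:  p_0=21·1+0=21,  q_0=21·0+1=1
…
a_2=4:  p_2=4·43+21=193,  q_2=4·2+1=9
a_3=3:  p_3=3·193+43=622,  q_3=3·9+2=29
a_4=1:  p_4=1·622+193=815,  q_4=1·29+9=38
a_5=2:  p_5=2·815+622=2252,  q_5=2·38+29=105
a_6=10:  p_6=10·2252+815=23335,  q_6=10·105+38=1088
a_7=2:  p_7=2·23335+2252=48922,  q_7=2·1088+105=2281
a_8=1:  p_8=1·48922+23335=72257,  q_8=1·2281+1088=3369
a_9=3:  p_9=3·72257+48922=265693,  q_9=3·3369+2281=12388
a_10=4:  p_10=4·265693+72257=1135029,  q_10=4·12388+3369=52921
a_11=2:  p_11=2·1135029+265693=2535751,  q_11=2·52921+12388=118230
(x₁, y₁) = (2535751, 118230);  2535751² − 460·118230² = 1 ✓

2535751 118230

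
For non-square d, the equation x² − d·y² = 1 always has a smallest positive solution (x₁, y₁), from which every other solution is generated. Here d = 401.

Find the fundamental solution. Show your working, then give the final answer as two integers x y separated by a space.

√401 = [20; 40, …], period ℓ=1 (odd) → k=1
k=0  a_k=20  p_k/q_k = 20/1
k=1  a_k=40  p_k/q_k = 801/40
(x₁, y₁) = (801, 40);  801² − 401·40² = 1 ✓

801 40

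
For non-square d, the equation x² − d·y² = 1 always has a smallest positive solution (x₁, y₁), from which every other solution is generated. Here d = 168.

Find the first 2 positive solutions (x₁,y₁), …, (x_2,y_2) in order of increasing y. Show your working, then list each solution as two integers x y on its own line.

d=168: √d = [12; 1,24] (ℓ=2, even), read p_1/q_1
a_0=12:  p_0=12·1+0=12,  q_0=12·0+1=1
a_1=1:  p_1=1·12+1=13,  q_1=1·1+0=1
→ (13, 1).  Check: 13²=169, 168·1²=168, difference 1.
(x_2, y_2) = (13·13 + 168·1·1, 13·1 + 1·13) = (337, 26)

13 1
337 26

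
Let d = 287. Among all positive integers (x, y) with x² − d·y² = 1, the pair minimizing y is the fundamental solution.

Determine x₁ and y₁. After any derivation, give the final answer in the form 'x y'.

288 17

√287 → a₀=16, period (1,15,1,32); ℓ=4 even so k=3
i=0: a=16 ⇒ p=16, q=1
…
i=2: a=15 ⇒ p=271, q=16
i=3: a=1 ⇒ p=288, q=17
fundamental: x₁=288, y₁=17  (since 82944 − 287·289 = 1)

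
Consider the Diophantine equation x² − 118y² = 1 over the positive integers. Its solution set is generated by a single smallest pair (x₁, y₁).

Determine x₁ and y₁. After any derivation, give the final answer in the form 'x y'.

√118 → a₀=10, period (1,6,3,2,10,2,3,6,1,20); ℓ=10 even so k=9
step 0: (10, 1)  from 10·(1,0) + (0,1)
step 1: (11, 1)  from 1·(10,1) + (1,0)
step 2: (76, 7)  from 6·(11,1) + (10,1)
…
step 4: (554, 51)  from 2·(239,22) + (76,7)
…
step 6: (12112, 1115)  from 2·(5779,532) + (554,51)
step 7: (42115, 3877)  from 3·(12112,1115) + (5779,532)
step 8: (264802, 24377)  from 6·(42115,3877) + (12112,1115)
step 9: (306917, 28254)  from 1·(264802,24377) + (42115,3877)
fundamental: x₁=306917, y₁=28254  (since 94198044889 − 118·798288516 = 1)

306917 28254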